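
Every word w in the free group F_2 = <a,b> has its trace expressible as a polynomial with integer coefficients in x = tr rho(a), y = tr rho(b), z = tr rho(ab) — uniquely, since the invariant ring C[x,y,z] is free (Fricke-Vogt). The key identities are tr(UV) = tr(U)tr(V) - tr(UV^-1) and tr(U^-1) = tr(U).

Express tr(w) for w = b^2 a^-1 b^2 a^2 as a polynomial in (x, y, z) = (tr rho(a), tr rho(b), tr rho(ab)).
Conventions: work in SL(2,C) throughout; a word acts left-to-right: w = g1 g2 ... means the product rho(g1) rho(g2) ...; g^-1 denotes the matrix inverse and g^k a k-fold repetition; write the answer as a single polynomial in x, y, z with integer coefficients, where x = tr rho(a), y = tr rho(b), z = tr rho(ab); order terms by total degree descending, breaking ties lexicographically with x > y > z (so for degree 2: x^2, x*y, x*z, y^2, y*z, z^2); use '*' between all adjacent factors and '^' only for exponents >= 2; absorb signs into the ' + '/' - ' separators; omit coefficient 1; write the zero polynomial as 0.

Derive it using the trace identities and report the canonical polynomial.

x^2*y^3*z - x^3*y^2 - x*y^4 - x*y^2*z^2 + y^3*z + 3*x*y^2 - 2*y*z + x

tr(a b^2) = tr(b)*tr(a b) - tr(a)  (reduce the b square) = y*z - x
use: tr(a b^3) = tr(b)*tr(a b^2) - tr(a b)  (reduce the b square) = y^2*z - x*y - z
apply: tr(b^4 a) = tr(b)*tr(a b^3) - tr(a b^2)  (reduce the b square) = y^3*z - x*y^2 - 2*y*z + x
apply: tr(b^2) = tr(b)*tr(b) - tr(1)  (reduce the b square) = y^2 - 2
tr(b^3) = tr(b)*tr(b^2) - tr(b)  (reduce the b square) = y^3 - 3*y
tr(b^4) = tr(b)*tr(b^3) - tr(b^2)  (reduce the b square) = y^4 - 4*y^2 + 2
use: tr(b^2 a^2 b^2) = tr(a)*tr(b^4 a) - tr(b^4)  (reduce the a square) = x*y^3*z - x^2*y^2 - y^4 - 2*x*y*z + x^2 + 4*y^2 - 2
apply: tr(b a b a) = tr(b a)*tr(b a) - tr(1)  (split on b) = z^2 - 2
tr(a b a^2 b) = tr(a)*tr(b a b a) - tr(b a b)  (reduce the a square) = x*z^2 - y*z - x
apply: tr(a b a) = tr(a)*tr(b a) - tr(b)  (reduce the a square) = x*z - y
use: tr(a b a^2) = tr(a)*tr(a b a) - tr(a b)  (reduce the a square) = x^2*z - x*y - z
apply: tr(a^2 b^2 a b) = tr(b)*tr(a b a^2 b) - tr(a b a^2)  (reduce the b square) = x*y*z^2 - x^2*z - y^2*z + z
tr(a^2) = tr(a)*tr(a) - tr(1)  (reduce the a square) = x^2 - 2
tr(b^2 a^2) = tr(b)*tr(a^2 b) - tr(a^2)  (reduce the b square) = x*y*z - x^2 - y^2 + 2
apply: tr(a^2 b^2 a) = tr(a)*tr(b^2 a^2) - tr(b^2 a)  (reduce the a square) = x^2*y*z - x^3 - x*y^2 - y*z + 3*x
tr(b^2 a^2 b^2 a) = tr(b)*tr(a^2 b^2 a b) - tr(a^2 b^2 a)  (reduce the b square) = x*y^2*z^2 - 2*x^2*y*z - y^3*z + x^3 + x*y^2 + 2*y*z - 3*x
tr(b^2 a^-1 b^2 a^2) = tr(b^2 a^2 b^2)*tr(a) - tr(b^2 a^2 b^2 a)  (eliminate a^-1) = x^2*y^3*z - x^3*y^2 - x*y^4 - x*y^2*z^2 + y^3*z + 3*x*y^2 - 2*y*z + x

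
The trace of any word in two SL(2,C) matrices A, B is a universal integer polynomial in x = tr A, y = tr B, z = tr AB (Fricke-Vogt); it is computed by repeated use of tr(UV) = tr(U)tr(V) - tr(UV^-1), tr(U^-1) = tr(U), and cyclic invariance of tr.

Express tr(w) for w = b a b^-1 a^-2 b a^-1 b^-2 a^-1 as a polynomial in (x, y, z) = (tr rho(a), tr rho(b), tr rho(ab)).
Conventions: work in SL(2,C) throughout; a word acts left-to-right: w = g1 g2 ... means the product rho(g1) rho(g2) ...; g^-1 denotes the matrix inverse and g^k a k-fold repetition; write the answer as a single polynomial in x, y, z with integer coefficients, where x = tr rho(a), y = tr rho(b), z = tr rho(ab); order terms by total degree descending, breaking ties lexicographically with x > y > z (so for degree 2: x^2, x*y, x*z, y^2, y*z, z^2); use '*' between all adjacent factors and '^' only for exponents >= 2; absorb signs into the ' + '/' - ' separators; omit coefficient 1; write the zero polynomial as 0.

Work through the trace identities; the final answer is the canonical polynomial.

use: trace(a^-1) = trace(a) = x
trace(a^-2) = trace(a^-1)*trace(a) - trace(1) = x^2 - 2
trace(b^2 a) = trace(b)*trace(a b) - trace(a) = y*z - x
trace(b^2) = trace(b)*trace(b) - trace(1) = y^2 - 2
apply: trace(a b^2 a) = trace(a)*trace(b^2 a) - trace(b^2) = x*y*z - x^2 - y^2 + 2
trace(a b a b) = trace(b a)*trace(b a) - trace(1)   [split at repeated b] = z^2 - 2
trace(a b a) = trace(a)*trace(b a) - trace(b) = x*z - y
trace(a b^2 a b) = trace(b)*trace(a b a b) - trace(a b a) = y*z^2 - x*z - y
trace(b^2 a b^-1 a) = trace(a b^2 a)*trace(b) - trace(a b^2 a b) = x*y^2*z - x^2*y - y^3 - y*z^2 + x*z + 3*y
use: trace(b a b^-1 a^-1 b) = trace(b^2 a b^-1)*trace(a) - trace(b^2 a b^-1 a) = -x*y^2*z + x^2*y + y^3 + y*z^2 - 3*y
trace(a b a^2 b) = trace(a)*trace(b a b a) - trace(b a b) = x*z^2 - y*z - x
apply: trace(a b a^2) = trace(a)*trace(a b a) - trace(a b) = x^2*z - x*y - z
apply: trace(b a b a^2 b) = trace(b)*trace(a b a^2 b) - trace(a b a^2) = x*y*z^2 - x^2*z - y^2*z + z
trace(b a b a b a) = trace(a b)*trace(a b a b) - trace(a^-1 b^-1)   [split at repeated a] = z^3 - 3*z
trace(b a b a^2 b a) = trace(a)*trace(b a b a b a) - trace(b a b a b) = x*z^3 - y*z^2 - 2*x*z + y
trace(a b a^-1 b a b a) = trace(b a b a^2 b)*trace(a) - trace(b a b a^2 b a) = x^2*y*z^2 - x^3*z - x*y^2*z - x*z^3 + y*z^2 + 3*x*z - y
use: trace(b a b a b a b) = trace(b)*trace(a b a b a b) - trace(a b a b a) = y*z^3 - x*z^2 - 2*y*z + x
use: trace(b a b a b a b a) = trace(a b)*trace(a b a b a b) - trace(a^-1 b^-1 a^-1 b^-1)   [split at repeated a] = z^4 - 4*z^2 + 2
trace(a b a^-1 b a b a b) = trace(b a b a b a b)*trace(a) - trace(b a b a b a b a) = x*y*z^3 - x^2*z^2 - z^4 - 2*x*y*z + x^2 + 4*z^2 - 2
trace(b a^-1 b a b a b^-1 a) = trace(a b a^-1 b a b a)*trace(b) - trace(a b a^-1 b a b a b) = x^2*y^2*z^2 - x^3*y*z - x*y^3*z - 2*x*y*z^3 + x^2*z^2 + y^2*z^2 + z^4 + 5*x*y*z - x^2 - y^2 - 4*z^2 + 2
trace(a b a b^-1 a^-1 b a^-1 b) = trace(b a^-1 b a b a b^-1)*trace(a) - trace(b a^-1 b a b a b^-1 a) = -x^2*y^2*z^2 + x^3*y*z + x*y^3*z + 2*x*y*z^3 - x^2*z^2 - y^2*z^2 - z^4 - 4*x*y*z + y^2 + 4*z^2 - 2
use: trace(b a^-1 b^-1 a b a b^-1 a^-1) = trace(a b a b^-1 a^-1 b a^-1)*trace(b) - trace(a b a b^-1 a^-1 b a^-1 b) = x^2*y^2*z^2 - x^3*y*z - 2*x*y^3*z - 2*x*y*z^3 + x^2*y^2 + x^2*z^2 + y^4 + 2*y^2*z^2 + z^4 + 4*x*y*z - 4*y^2 - 4*z^2 + 2
use: trace(b a b^-1 a^-2 b a^-1 b^-1 a) = trace(b a^-1 b^-1 a b a b^-1 a^-1)*trace(a) - trace(b a^-1 b^-1 a b a b^-1) = x^3*y^2*z^2 - x^4*y*z - 2*x^2*y^3*z - 2*x^2*y*z^3 + x^3*y^2 + x^3*z^2 + x*y^4 + 2*x*y^2*z^2 + x*z^4 + 4*x^2*y*z - 4*x*y^2 - 4*x*z^2 + x
apply: trace(a^-1 b a b^-1 a^-2 b a^-1 b^-1) = trace(b a b^-1 a^-2 b a^-1 b^-1)*trace(a) - trace(b a b^-1 a^-2 b a^-1 b^-1 a) = -x^3*y^2*z^2 + x^4*y*z + 2*x^2*y^3*z + 2*x^2*y*z^3 - x^3*y^2 - x^3*z^2 - x*y^4 - 2*x*y^2*z^2 - x*z^4 - 4*x^2*y*z + x^3 + 4*x*y^2 + 4*x*z^2 - 3*x
use: trace(b a b^-1 a^-2 b) = trace(b^2 a b^-1 a^-1)*trace(a) - trace(b^2 a b^-1) = -x^2*y^2*z + x^3*y + x*y^3 + x*y*z^2 - 3*x*y - z
trace(a^-1 b a b) = trace(b a b)*trace(a) - trace(b a b a) = x*y*z - x^2 - z^2 + 2
trace(a^-1 b a b a b) = trace(b a b a b)*trace(a) - trace(b a b a b a) = x*y*z^2 - x^2*z - z^3 - x*y + 3*z
use: trace(a^-2 b a b a b) = trace(a^-1 b a b a b)*trace(a) - trace(a^-1 b a b a b a) = x^2*y*z^2 - x^3*z - x*z^3 - x^2*y - y*z^2 + 4*x*z + y
trace(b a b^-1 a^-2 b a) = trace(a^-2 b a b a)*trace(b) - trace(a^-2 b a b a b) = -x^2*y*z^2 + x^3*z + x*y^2*z + x*z^3 - 4*x*z + y
trace(a^-1 b a b^-1 a^-2 b) = trace(b a b^-1 a^-2 b)*trace(a) - trace(b a b^-1 a^-2 b a) = -x^3*y^2*z + x^4*y + x^2*y^3 + 2*x^2*y*z^2 - x^3*z - x*y^2*z - x*z^3 - 3*x^2*y + 3*x*z - y
apply: trace(a^-1 b a b^-1 a^-2 b a^-1) = trace(a^-1 b a b^-1 a^-2 b)*trace(a) - trace(a^-1 b a b^-1 a^-2 b a) = -x^4*y^2*z + x^5*y + x^3*y^3 + 2*x^3*y*z^2 - x^4*z - x^2*z^3 - 4*x^3*y - x*y^3 - x*y*z^2 + 3*x^2*z + 2*x*y + z
use: trace(b a b^-1 a^-2 b a^-1 b^-2 a^-1) = trace(a^-1 b a b^-1 a^-2 b a^-1 b^-1)*trace(b) - trace(a^-1 b a b^-1 a^-2 b a^-1) = -x^3*y^3*z^2 + 2*x^4*y^2*z + 2*x^2*y^4*z + 2*x^2*y^2*z^3 - x^5*y - 2*x^3*y^3 - 3*x^3*y*z^2 - x*y^5 - 2*x*y^3*z^2 - x*y*z^4 + x^4*z - 4*x^2*y^2*z + x^2*z^3 + 5*x^3*y + 5*x*y^3 + 5*x*y*z^2 - 3*x^2*z - 5*x*y - z

-x^3*y^3*z^2 + 2*x^4*y^2*z + 2*x^2*y^4*z + 2*x^2*y^2*z^3 - x^5*y - 2*x^3*y^3 - 3*x^3*y*z^2 - x*y^5 - 2*x*y^3*z^2 - x*y*z^4 + x^4*z - 4*x^2*y^2*z + x^2*z^3 + 5*x^3*y + 5*x*y^3 + 5*x*y*z^2 - 3*x^2*z - 5*x*y - z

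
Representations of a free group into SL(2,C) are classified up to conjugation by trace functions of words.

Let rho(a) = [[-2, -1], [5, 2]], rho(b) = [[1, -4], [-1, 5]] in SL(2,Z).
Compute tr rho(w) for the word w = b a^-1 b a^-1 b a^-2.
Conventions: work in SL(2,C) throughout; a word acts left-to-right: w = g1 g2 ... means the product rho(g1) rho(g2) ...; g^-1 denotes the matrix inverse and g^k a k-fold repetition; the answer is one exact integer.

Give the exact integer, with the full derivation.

rho(b) = [[1, -4], [-1, 5]]
... * rho(a^-1) = [[2, 1], [-5, -2]]  ->  [[22, 9], [-27, -11]]
... * rho(b) = [[1, -4], [-1, 5]]  ->  [[13, -43], [-16, 53]]
... * rho(a^-1) = [[2, 1], [-5, -2]]  ->  [[241, 99], [-297, -122]]
... * rho(b) = [[1, -4], [-1, 5]]  ->  [[142, -469], [-175, 578]]
... * rho(a^-1) = [[2, 1], [-5, -2]]  ->  [[2629, 1080], [-3240, -1331]]
... * rho(a^-1) = [[2, 1], [-5, -2]]  ->  [[-142, 469], [175, -578]]
tr = -142 + -578 = -720

-720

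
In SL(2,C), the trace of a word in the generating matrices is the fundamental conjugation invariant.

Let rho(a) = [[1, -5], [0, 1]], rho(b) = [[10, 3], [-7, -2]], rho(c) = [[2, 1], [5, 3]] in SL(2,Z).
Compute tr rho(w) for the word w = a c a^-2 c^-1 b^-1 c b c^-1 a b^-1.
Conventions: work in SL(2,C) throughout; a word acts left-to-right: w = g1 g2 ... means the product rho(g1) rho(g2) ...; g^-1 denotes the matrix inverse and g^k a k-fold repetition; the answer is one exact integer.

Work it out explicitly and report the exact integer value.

rho(a) = [[1, -5], [0, 1]]
... * rho(c) = [[2, 1], [5, 3]]  ->  [[-23, -14], [5, 3]]
... * rho(a^-1) = [[1, 5], [0, 1]]  ->  [[-23, -129], [5, 28]]
... * rho(a^-1) = [[1, 5], [0, 1]]  ->  [[-23, -244], [5, 53]]
... * rho(c^-1) = [[3, -1], [-5, 2]]  ->  [[1151, -465], [-250, 101]]
... * rho(b^-1) = [[-2, -3], [7, 10]]  ->  [[-5557, -8103], [1207, 1760]]
... * rho(c) = [[2, 1], [5, 3]]  ->  [[-51629, -29866], [11214, 6487]]
... * rho(b) = [[10, 3], [-7, -2]]  ->  [[-307228, -95155], [66731, 20668]]
... * rho(c^-1) = [[3, -1], [-5, 2]]  ->  [[-445909, 116918], [96853, -25395]]
... * rho(a) = [[1, -5], [0, 1]]  ->  [[-445909, 2346463], [96853, -509660]]
... * rho(b^-1) = [[-2, -3], [7, 10]]  ->  [[17317059, 24802357], [-3761326, -5387159]]
tr = 17317059 + -5387159 = 11929900

11929900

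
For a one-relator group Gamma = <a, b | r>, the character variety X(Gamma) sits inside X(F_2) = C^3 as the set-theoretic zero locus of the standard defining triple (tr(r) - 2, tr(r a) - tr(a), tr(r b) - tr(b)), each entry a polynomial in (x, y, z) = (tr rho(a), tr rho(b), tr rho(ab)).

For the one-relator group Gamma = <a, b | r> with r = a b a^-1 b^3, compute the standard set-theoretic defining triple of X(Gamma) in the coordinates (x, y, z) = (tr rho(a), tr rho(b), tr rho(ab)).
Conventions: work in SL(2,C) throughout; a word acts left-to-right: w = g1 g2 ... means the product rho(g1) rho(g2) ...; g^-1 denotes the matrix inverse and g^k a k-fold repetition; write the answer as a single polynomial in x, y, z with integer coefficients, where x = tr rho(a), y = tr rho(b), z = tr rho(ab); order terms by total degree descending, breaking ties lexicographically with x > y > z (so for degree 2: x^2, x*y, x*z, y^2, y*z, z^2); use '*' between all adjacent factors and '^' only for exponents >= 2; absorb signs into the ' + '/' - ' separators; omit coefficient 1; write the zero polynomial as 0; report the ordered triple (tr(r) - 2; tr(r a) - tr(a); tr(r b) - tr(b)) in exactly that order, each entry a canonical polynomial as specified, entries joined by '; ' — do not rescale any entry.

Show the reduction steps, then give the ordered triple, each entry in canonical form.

x*y^3*z - x^2*y^2 - y^2*z^2 - x*y*z + x^2 + y^2 + z^2 - 4; x^2*y^3*z - x^3*y^2 - x*y^4 - x*y^2*z^2 - x^2*y*z + y^3*z + x^3 + 4*x*y^2 + x*z^2 - 2*y*z - 4*x; x*y^4*z - x^2*y^3 - y^3*z^2 - 2*x*y^2*z + 2*x^2*y + y^3 + 2*y*z^2 - 4*y

tr(a b^2) = tr(b)*tr(a b) - tr(a) = y*z - x
tr(b a b^2) = tr(b)*tr(a b^2) - tr(a b) = y^2*z - x*y - z
tr(b^3 a b) = tr(b)*tr(b a b^2) - tr(b a b) = y^3*z - x*y^2 - 2*y*z + x
tr(a b a b) = tr(b a)*tr(b a) - tr(1) = z^2 - 2
tr(a b a) = tr(a)*tr(b a) - tr(b) = x*z - y
use: tr(a b a b^2) = tr(b)*tr(a b a b) - tr(a b a) = y*z^2 - x*z - y
apply: tr(b^3 a b a) = tr(b)*tr(a b a b^2) - tr(a b a b) = y^2*z^2 - x*y*z - y^2 - z^2 + 2
tr(a b a^-1 b^3) = tr(b^3 a b)*tr(a) - tr(b^3 a b a) = x*y^3*z - x^2*y^2 - y^2*z^2 - x*y*z + x^2 + y^2 + z^2 - 2
apply: tr(b^2) = tr(b)*tr(b) - tr(1)   [square of b] = y^2 - 2
tr(b^3) = tr(b)*tr(b^2) - tr(b)   [square of b] = y^3 - 3*y
use: tr(b^4) = tr(b)*tr(b^3) - tr(b^2)   [square of b] = y^4 - 4*y^2 + 2
tr(b^3 a^2 b) = tr(a)*tr(b^4 a) - tr(b^4)   [square of a] = x*y^3*z - x^2*y^2 - y^4 - 2*x*y*z + x^2 + 4*y^2 - 2
tr(b a^2 b a b) = tr(a)*tr(b a b^2 a) - tr(b a b^2)   [square of a] = x*y*z^2 - x^2*z - y^2*z + z
tr(b a^2 b a) = tr(a)*tr(b a b a) - tr(b a b)   [square of a] = x*z^2 - y*z - x
tr(b^3 a^2 b a) = tr(b)*tr(b a^2 b a b) - tr(b a^2 b a)   [square of b] = x*y^2*z^2 - x^2*y*z - y^3*z - x*z^2 + 2*y*z + x
apply: tr(a b a^-1 b^3 a) = tr(b^3 a^2 b)*tr(a) - tr(b^3 a^2 b a)   [inverse elimination on a] = x^2*y^3*z - x^3*y^2 - x*y^4 - x*y^2*z^2 - x^2*y*z + y^3*z + x^3 + 4*x*y^2 + x*z^2 - 2*y*z - 3*x
use: tr(b^4 a b) = tr(b)*tr(b^3 a b) - tr(b^3 a) = y^4*z - x*y^3 - 3*y^2*z + 2*x*y + z
apply: tr(b^4 a b a) = tr(b)*tr(b^2 a b a b) - tr(b^2 a b a) = y^3*z^2 - x*y^2*z - y^3 - 2*y*z^2 + x*z + 3*y
apply: tr(a b a^-1 b^4) = tr(b^4 a b)*tr(a) - tr(b^4 a b a) = x*y^4*z - x^2*y^3 - y^3*z^2 - 2*x*y^2*z + 2*x^2*y + y^3 + 2*y*z^2 - 3*y
assemble the triple (tr(r) - 2; tr(r a) - x; tr(r b) - y)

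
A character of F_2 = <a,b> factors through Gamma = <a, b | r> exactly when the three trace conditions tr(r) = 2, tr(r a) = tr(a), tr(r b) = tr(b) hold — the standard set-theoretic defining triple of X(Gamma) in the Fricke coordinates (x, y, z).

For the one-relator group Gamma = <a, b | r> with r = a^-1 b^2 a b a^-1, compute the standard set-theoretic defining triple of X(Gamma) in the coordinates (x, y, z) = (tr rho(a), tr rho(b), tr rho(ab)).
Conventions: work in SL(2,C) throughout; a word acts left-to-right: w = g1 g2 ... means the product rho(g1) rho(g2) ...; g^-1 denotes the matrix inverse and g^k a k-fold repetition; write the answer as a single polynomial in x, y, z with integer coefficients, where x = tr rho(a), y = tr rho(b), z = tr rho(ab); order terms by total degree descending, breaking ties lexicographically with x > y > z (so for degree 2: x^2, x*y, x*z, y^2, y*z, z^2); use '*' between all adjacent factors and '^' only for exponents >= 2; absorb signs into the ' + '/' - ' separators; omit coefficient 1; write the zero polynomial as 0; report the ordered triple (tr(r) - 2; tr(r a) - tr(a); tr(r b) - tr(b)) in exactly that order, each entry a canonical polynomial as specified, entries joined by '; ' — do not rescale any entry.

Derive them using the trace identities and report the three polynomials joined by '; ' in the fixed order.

trace(a b^2) = trace(b) * trace(a b) - trace(a)   [square of b] = y*z - x
use: trace(b^2 a b) = trace(b) * trace(a b^2) - trace(a b)   [square of b] = y^2*z - x*y - z
trace(a b a b) = trace(a b) * trace(a b) - trace(1)   [split at a repeated a] = z^2 - 2
use: trace(a b a) = trace(a) * trace(b a) - trace(b)   [square of a] = x*z - y
apply: trace(b^2 a b a) = trace(b) * trace(a b a b) - trace(a b a)   [square of b] = y*z^2 - x*z - y
trace(b^2 a b a^-1) = trace(b^2 a b) * trace(a) - trace(b^2 a b a)   [inverse elimination on a] = x*y^2*z - x^2*y - y*z^2 + y
trace(a^-1 b^2 a b a^-1) = trace(b^2 a b a^-1) * trace(a) - trace(b^2 a b)   [inverse elimination on a] = x^2*y^2*z - x^3*y - x*y*z^2 - y^2*z + 2*x*y + z
trace(b^3 a b) = trace(b) * trace(b a b^2) - trace(b a b)  (reduce the b square) = y^3*z - x*y^2 - 2*y*z + x
trace(b^3 a b a) = trace(b) * trace(b a b a b) - trace(b a b a)  (reduce the b square) = y^2*z^2 - x*y*z - y^2 - z^2 + 2
trace(b^2 a b a^-1 b) = trace(b^3 a b) * trace(a) - trace(b^3 a b a)  (eliminate a^-1) = x*y^3*z - x^2*y^2 - y^2*z^2 - x*y*z + x^2 + y^2 + z^2 - 2
apply: trace(b^2) = trace(b) * trace(b) - trace(1)  (reduce the b square) = y^2 - 2
trace(a b^2 a) = trace(a) * trace(b^2 a) - trace(b^2)  (reduce the a square) = x*y*z - x^2 - y^2 + 2
trace(b a b^2 a b) = trace(b) * trace(a b^2 a b) - trace(a b^2 a)  (reduce the b square) = y^2*z^2 - 2*x*y*z + x^2 - 2
trace(a b a b a b) = trace(b a) * trace(b a b a) - trace(b^-1 a^-1)  (split on b) = z^3 - 3*z
trace(a b a b a) = trace(a) * trace(b a b a) - trace(b a b)  (reduce the a square) = x*z^2 - y*z - x
trace(b a b^2 a b a) = trace(b) * trace(a b a b a b) - trace(a b a b a)  (reduce the b square) = y*z^3 - x*z^2 - 2*y*z + x
use: trace(b^2 a b a^-1 b a) = trace(b a b^2 a b) * trace(a) - trace(b a b^2 a b a)  (eliminate a^-1) = x*y^2*z^2 - 2*x^2*y*z - y*z^3 + x^3 + x*z^2 + 2*y*z - 3*x
trace(a^-1 b^2 a b a^-1 b) = trace(b^2 a b a^-1 b) * trace(a) - trace(b^2 a b a^-1 b a)  (eliminate a^-1) = x^2*y^3*z - x^3*y^2 - 2*x*y^2*z^2 + x^2*y*z + y*z^3 + x*y^2 - 2*y*z + x
assemble the triple (trace(r) - 2; trace(r a) - x; trace(r b) - y)

x^2*y^2*z - x^3*y - x*y*z^2 - y^2*z + 2*x*y + z - 2; x*y^2*z - x^2*y - y*z^2 - x + y; x^2*y^3*z - x^3*y^2 - 2*x*y^2*z^2 + x^2*y*z + y*z^3 + x*y^2 - 2*y*z + x - y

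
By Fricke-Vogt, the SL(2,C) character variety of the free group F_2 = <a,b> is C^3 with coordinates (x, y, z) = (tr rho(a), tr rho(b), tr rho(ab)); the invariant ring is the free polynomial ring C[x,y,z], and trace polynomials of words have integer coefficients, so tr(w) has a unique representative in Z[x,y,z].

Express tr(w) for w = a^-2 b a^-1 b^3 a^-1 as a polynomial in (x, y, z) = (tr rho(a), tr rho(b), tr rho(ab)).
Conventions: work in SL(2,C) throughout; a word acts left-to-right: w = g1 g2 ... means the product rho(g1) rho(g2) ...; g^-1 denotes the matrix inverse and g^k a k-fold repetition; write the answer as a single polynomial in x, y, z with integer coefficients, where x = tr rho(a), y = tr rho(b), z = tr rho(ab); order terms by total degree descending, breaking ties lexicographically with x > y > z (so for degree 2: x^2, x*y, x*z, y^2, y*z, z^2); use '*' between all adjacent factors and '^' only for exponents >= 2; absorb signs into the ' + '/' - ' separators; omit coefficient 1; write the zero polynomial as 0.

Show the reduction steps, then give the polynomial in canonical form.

x^4*y^4 - 2*x^3*y^3*z - 2*x^4*y^2 - 2*x^2*y^4 + x^2*y^2*z^2 + 3*x^3*y*z + 3*x*y^3*z + 4*x^2*y^2 - x^2*z^2 - y^2*z^2 - 5*x*y*z + x^2 + y^2 + z^2 - 2

so tr(b^2) = tr(b)*tr(b) - tr(1) = y^2 - 2
tr(b^3) = tr(b)*tr(b^2) - tr(b) = y^3 - 3*y
so tr(b^4) = tr(b)*tr(b^3) - tr(b^2) = y^4 - 4*y^2 + 2
reduce: tr(b a b) = tr(b)*tr(a b) - tr(a) = y*z - x
tr(b^2 a b) = tr(b)*tr(b a b) - tr(b a) = y^2*z - x*y - z
so tr(b^4 a) = tr(b)*tr(b^2 a b) - tr(b^2 a) = y^3*z - x*y^2 - 2*y*z + x
tr(b a^-1 b^3) = tr(b^4)*tr(a) - tr(b^4 a) = x*y^4 - y^3*z - 3*x*y^2 + 2*y*z + x
reduce: tr(a b a b) = tr(b a)*tr(b a) - tr(1)   [split at repeated b] = z^2 - 2
tr(a b a) = tr(a)*tr(b a) - tr(b) = x*z - y
tr(a b a b^2) = tr(b)*tr(a b a b) - tr(a b a) = y*z^2 - x*z - y
so tr(b^3 a b a) = tr(b)*tr(a b a b^2) - tr(a b a b) = y^2*z^2 - x*y*z - y^2 - z^2 + 2
so tr(b a^-1 b^3 a) = tr(b^3 a b)*tr(a) - tr(b^3 a b a) = x*y^3*z - x^2*y^2 - y^2*z^2 - x*y*z + x^2 + y^2 + z^2 - 2
reduce: tr(a^-1 b a^-1 b^3) = tr(b a^-1 b^3)*tr(a) - tr(b a^-1 b^3 a) = x^2*y^4 - 2*x*y^3*z - 2*x^2*y^2 + y^2*z^2 + 3*x*y*z - y^2 - z^2 + 2
reduce: tr(a^-2 b a^-1 b^3) = tr(a^-1 b a^-1 b^3)*tr(a) - tr(a^-1 b a^-1 b^3 a) = x^3*y^4 - 2*x^2*y^3*z - 2*x^3*y^2 - x*y^4 + x*y^2*z^2 + 3*x^2*y*z + y^3*z + 2*x*y^2 - x*z^2 - 2*y*z + x
reduce: tr(a^-2 b a^-1 b^3 a^-1) = tr(a^-2 b a^-1 b^3)*tr(a) - tr(a^-2 b a^-1 b^3 a) = x^4*y^4 - 2*x^3*y^3*z - 2*x^4*y^2 - 2*x^2*y^4 + x^2*y^2*z^2 + 3*x^3*y*z + 3*x*y^3*z + 4*x^2*y^2 - x^2*z^2 - y^2*z^2 - 5*x*y*z + x^2 + y^2 + z^2 - 2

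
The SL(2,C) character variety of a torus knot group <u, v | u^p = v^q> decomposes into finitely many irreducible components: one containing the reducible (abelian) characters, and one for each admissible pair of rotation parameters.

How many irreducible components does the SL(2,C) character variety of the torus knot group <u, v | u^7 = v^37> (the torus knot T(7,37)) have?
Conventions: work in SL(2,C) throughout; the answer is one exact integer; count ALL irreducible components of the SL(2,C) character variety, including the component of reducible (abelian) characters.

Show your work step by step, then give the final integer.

Gamma = < u, v | u^7 = v^37 > (torus knot T(7,37)); the central element u^7 = v^37 acts as +I or -I in any irreducible SL(2,C) representation.
So on each irreducible component the traces are pinned: tr(u) = 2*cos(pi*alpha/7) with 1 <= alpha <= 6, tr(v) = 2*cos(pi*beta/37) with 1 <= beta <= 36.
u^7 = (-1)^alpha I and v^37 = (-1)^beta I must agree, so alpha and beta have equal parity.
Enumerate parity-matched pairs: 3*18 odd-odd plus 3*18 even-even gives 108.
That is 108 components of irreducible characters, and with the reducible (abelian) component the total is 109.

109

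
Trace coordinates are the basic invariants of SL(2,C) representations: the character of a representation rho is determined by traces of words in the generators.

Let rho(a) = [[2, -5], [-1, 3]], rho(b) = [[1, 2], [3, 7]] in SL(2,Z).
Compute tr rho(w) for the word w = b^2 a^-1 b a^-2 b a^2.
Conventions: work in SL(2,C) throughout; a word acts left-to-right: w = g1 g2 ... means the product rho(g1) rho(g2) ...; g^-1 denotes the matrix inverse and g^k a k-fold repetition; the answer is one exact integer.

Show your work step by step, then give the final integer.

rho(b) = [[1, 2], [3, 7]]
... * rho(b) = [[1, 2], [3, 7]]  ->  [[7, 16], [24, 55]]
... * rho(a^-1) = [[3, 5], [1, 2]]  ->  [[37, 67], [127, 230]]
... * rho(b) = [[1, 2], [3, 7]]  ->  [[238, 543], [817, 1864]]
... * rho(a^-1) = [[3, 5], [1, 2]]  ->  [[1257, 2276], [4315, 7813]]
... * rho(a^-1) = [[3, 5], [1, 2]]  ->  [[6047, 10837], [20758, 37201]]
... * rho(b) = [[1, 2], [3, 7]]  ->  [[38558, 87953], [132361, 301923]]
... * rho(a) = [[2, -5], [-1, 3]]  ->  [[-10837, 71069], [-37201, 243964]]
... * rho(a) = [[2, -5], [-1, 3]]  ->  [[-92743, 267392], [-318366, 917897]]
tr = -92743 + 917897 = 825154

825154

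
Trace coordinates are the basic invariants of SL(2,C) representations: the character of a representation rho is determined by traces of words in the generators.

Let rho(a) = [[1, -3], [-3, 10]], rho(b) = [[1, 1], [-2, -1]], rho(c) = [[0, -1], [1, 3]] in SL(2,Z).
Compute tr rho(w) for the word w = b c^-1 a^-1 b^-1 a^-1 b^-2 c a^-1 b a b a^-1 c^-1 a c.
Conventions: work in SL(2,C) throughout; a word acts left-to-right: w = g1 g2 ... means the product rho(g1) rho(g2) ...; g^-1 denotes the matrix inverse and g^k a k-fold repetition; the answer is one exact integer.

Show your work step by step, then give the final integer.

806695

rho(b) = [[1, 1], [-2, -1]]
... * rho(c^-1) = [[3, 1], [-1, 0]]  ->  [[2, 1], [-5, -2]]
... * rho(a^-1) = [[10, 3], [3, 1]]  ->  [[23, 7], [-56, -17]]
... * rho(b^-1) = [[-1, -1], [2, 1]]  ->  [[-9, -16], [22, 39]]
... * rho(a^-1) = [[10, 3], [3, 1]]  ->  [[-138, -43], [337, 105]]
... * rho(b^-1) = [[-1, -1], [2, 1]]  ->  [[52, 95], [-127, -232]]
... * rho(b^-1) = [[-1, -1], [2, 1]]  ->  [[138, 43], [-337, -105]]
... * rho(c) = [[0, -1], [1, 3]]  ->  [[43, -9], [-105, 22]]
... * rho(a^-1) = [[10, 3], [3, 1]]  ->  [[403, 120], [-984, -293]]
... * rho(b) = [[1, 1], [-2, -1]]  ->  [[163, 283], [-398, -691]]
... * rho(a) = [[1, -3], [-3, 10]]  ->  [[-686, 2341], [1675, -5716]]
... * rho(b) = [[1, 1], [-2, -1]]  ->  [[-5368, -3027], [13107, 7391]]
... * rho(a^-1) = [[10, 3], [3, 1]]  ->  [[-62761, -19131], [153243, 46712]]
... * rho(c^-1) = [[3, 1], [-1, 0]]  ->  [[-169152, -62761], [413017, 153243]]
... * rho(a) = [[1, -3], [-3, 10]]  ->  [[19131, -120154], [-46712, 293379]]
... * rho(c) = [[0, -1], [1, 3]]  ->  [[-120154, -379593], [293379, 926849]]
tr = -120154 + 926849 = 806695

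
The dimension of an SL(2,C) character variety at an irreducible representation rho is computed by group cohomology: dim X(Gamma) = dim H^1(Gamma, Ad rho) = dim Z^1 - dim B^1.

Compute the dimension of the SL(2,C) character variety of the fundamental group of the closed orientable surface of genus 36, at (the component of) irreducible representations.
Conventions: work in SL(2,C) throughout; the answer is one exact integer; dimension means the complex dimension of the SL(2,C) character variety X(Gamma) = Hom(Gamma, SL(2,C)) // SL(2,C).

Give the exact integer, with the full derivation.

210

The genus-36 surface group: 2g = 72 generators, one relator prod [a_i, b_i].
A cocycle assigns one sl_2 vector per generator subject to the relator condition d_2(z) = 0: dim of the unconstrained space is 3*2g = 216.
H^2 = coker(d_2) is dual to H^0 = 0 at irreducible rho (Poincare duality), so d_2 is onto: dim Z^1 = 213.
Coboundaries contribute dim B^1 = 3 (injective at irreducible rho).
dim H^1 = 213 - 3 = 210 = dim X.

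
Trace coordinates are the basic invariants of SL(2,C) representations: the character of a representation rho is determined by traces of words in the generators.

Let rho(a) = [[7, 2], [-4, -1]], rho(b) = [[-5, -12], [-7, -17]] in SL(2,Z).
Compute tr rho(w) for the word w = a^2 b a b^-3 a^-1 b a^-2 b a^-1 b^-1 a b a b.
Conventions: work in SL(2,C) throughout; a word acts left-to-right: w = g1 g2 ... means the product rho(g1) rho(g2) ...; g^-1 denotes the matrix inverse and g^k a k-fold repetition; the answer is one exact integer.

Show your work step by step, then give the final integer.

rho(a) = [[7, 2], [-4, -1]]
... * rho(a) = [[7, 2], [-4, -1]]  ->  [[41, 12], [-24, -7]]
... * rho(b) = [[-5, -12], [-7, -17]]  ->  [[-289, -696], [169, 407]]
... * rho(a) = [[7, 2], [-4, -1]]  ->  [[761, 118], [-445, -69]]
... * rho(b^-1) = [[-17, 12], [7, -5]]  ->  [[-12111, 8542], [7082, -4995]]
... * rho(b^-1) = [[-17, 12], [7, -5]]  ->  [[265681, -188042], [-155359, 109959]]
... * rho(b^-1) = [[-17, 12], [7, -5]]  ->  [[-5832871, 4128382], [3410816, -2414103]]
... * rho(a^-1) = [[-1, -2], [4, 7]]  ->  [[22346399, 40564416], [-13067228, -23720353]]
... * rho(b) = [[-5, -12], [-7, -17]]  ->  [[-395682907, -957751860], [231378611, 560052737]]
... * rho(a^-1) = [[-1, -2], [4, 7]]  ->  [[-3435324533, -5912897206], [2008832337, 3457611937]]
... * rho(a^-1) = [[-1, -2], [4, 7]]  ->  [[-20216264291, -34519631376], [11821615411, 20185618885]]
... * rho(b) = [[-5, -12], [-7, -17]]  ->  [[342718741087, 829428904884], [-200407409250, -485014905977]]
... * rho(a^-1) = [[-1, -2], [4, 7]]  ->  [[2974996878449, 5120564852014], [-1739652214658, -2994289523339]]
... * rho(b^-1) = [[-17, 12], [7, -5]]  ->  [[-14730992969535, 10097138281318], [8614060985813, -5904378959201]]
... * rho(a) = [[7, 2], [-4, -1]]  ->  [[-143505503912017, -39559124220388], [83915942737495, 23132500930827]]
... * rho(b) = [[-5, -12], [-7, -17]]  ->  [[994441389102801, 2394571158690800], [-581507220203264, -1400243828673999]]
... * rho(a) = [[7, 2], [-4, -1]]  ->  [[-2617194911043593, -405688380485198], [1530424773273148, 237229388267471]]
... * rho(b) = [[-5, -12], [-7, -17]]  ->  [[15925793218614351, 38303041400771482], [-9312729584238037, -22397996879824783]]
tr = 15925793218614351 + -22397996879824783 = -6472203661210432

-6472203661210432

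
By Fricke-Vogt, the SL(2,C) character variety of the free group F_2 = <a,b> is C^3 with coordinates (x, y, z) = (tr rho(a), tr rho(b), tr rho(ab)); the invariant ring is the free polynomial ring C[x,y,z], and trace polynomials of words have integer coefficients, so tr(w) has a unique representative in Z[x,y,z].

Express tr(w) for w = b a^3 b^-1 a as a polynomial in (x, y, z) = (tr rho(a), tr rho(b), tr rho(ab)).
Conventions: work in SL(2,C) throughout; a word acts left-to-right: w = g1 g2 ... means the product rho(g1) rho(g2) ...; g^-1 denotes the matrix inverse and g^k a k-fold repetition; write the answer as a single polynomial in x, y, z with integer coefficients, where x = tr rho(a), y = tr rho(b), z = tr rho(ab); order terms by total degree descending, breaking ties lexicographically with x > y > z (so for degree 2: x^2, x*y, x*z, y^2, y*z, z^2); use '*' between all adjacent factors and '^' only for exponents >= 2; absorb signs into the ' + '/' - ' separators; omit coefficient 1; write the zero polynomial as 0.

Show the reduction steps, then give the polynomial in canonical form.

x^3*y*z - x^2*y^2 - x^2*z^2 - x*y*z + x^2 + y^2 + z^2 - 2

use: tr(a b a) = tr(a)*tr(b a) - tr(b) = x*z - y
tr(a^2 b a) = tr(a)*tr(a b a) - tr(a b) = x^2*z - x*y - z
tr(a b a^3) = tr(a)*tr(a^2 b a) - tr(a^2 b) = x^3*z - x^2*y - 2*x*z + y
apply: tr(b a b a) = tr(a b)*tr(a b) - tr(1)   [split at repeated a] = z^2 - 2
apply: tr(b a b) = tr(b)*tr(a b) - tr(a) = y*z - x
tr(a b a b a) = tr(a)*tr(b a b a) - tr(b a b) = x*z^2 - y*z - x
tr(a b a^3 b) = tr(a)*tr(a b a b a) - tr(a b a b) = x^2*z^2 - x*y*z - x^2 - z^2 + 2
use: tr(b a^3 b^-1 a) = tr(a b a^3)*tr(b) - tr(a b a^3 b) = x^3*y*z - x^2*y^2 - x^2*z^2 - x*y*z + x^2 + y^2 + z^2 - 2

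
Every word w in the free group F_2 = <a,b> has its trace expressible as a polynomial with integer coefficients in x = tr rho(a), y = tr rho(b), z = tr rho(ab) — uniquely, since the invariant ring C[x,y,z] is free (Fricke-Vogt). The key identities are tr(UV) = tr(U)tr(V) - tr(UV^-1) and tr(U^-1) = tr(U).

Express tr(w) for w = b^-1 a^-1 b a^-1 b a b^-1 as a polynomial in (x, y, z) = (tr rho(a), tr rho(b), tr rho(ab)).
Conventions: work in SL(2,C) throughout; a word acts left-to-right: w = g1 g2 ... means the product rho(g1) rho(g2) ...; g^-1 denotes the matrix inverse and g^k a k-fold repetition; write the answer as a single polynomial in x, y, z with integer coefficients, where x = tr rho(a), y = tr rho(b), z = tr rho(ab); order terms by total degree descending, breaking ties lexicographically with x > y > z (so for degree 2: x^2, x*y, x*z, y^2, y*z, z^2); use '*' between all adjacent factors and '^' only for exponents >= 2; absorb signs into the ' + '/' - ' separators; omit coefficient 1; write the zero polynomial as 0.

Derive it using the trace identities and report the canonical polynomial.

-x^2*y^3*z + x^3*y^2 + x*y^4 + 2*x*y^2*z^2 - x^2*y*z - y^3*z - y*z^3 - 4*x*y^2 + 4*y*z + x

tr(a^2 b) = tr(a) * tr(b a) - tr(b)   [square of a] = x*z - y
tr(a^2) = tr(a) * tr(a) - tr(1)   [square of a] = x^2 - 2
tr(a b^2 a) = tr(b) * tr(a^2 b) - tr(a^2)   [square of b] = x*y*z - x^2 - y^2 + 2
tr(a b a b) = tr(a b) * tr(a b) - tr(1)   [split at a repeated a] = z^2 - 2
tr(a b^2 a b) = tr(b) * tr(a b a b) - tr(a b a)   [square of b] = y*z^2 - x*z - y
tr(a b^2 a b^-1) = tr(a b^2 a) * tr(b) - tr(a b^2 a b)   [inverse elimination on b] = x*y^2*z - x^2*y - y^3 - y*z^2 + x*z + 3*y
tr(b^2 a b^-2 a) = tr(a b^2 a b^-1) * tr(b) - tr(a b^2 a)   [inverse elimination on b] = x*y^3*z - x^2*y^2 - y^4 - y^2*z^2 + x^2 + 4*y^2 - 2
tr(b a b^-2 a^-1 b) = tr(b^2 a b^-2) * tr(a) - tr(b^2 a b^-2 a)   [inverse elimination on a] = -x*y^3*z + x^2*y^2 + y^4 + y^2*z^2 - 4*y^2 + 2
tr(b a b) = tr(b) * tr(a b) - tr(a)   [square of b] = y*z - x
tr(a b a b a) = tr(a) * tr(b a b a) - tr(b a b)   [square of a] = x*z^2 - y*z - x
tr(a b a b a b) = tr(a b) * tr(a b a b) - tr(a^-1 b^-1)   [split at a repeated a] = z^3 - 3*z
tr(b a b a b^-1 a) = tr(a b a b a) * tr(b) - tr(a b a b a b)   [inverse elimination on b] = x*y*z^2 - y^2*z - z^3 - x*y + 3*z
tr(a^-1 b a b a b^-1) = tr(b a b a b^-1) * tr(a) - tr(b a b a b^-1 a)   [inverse elimination on a] = -x*y*z^2 + x^2*z + y^2*z + z^3 - 3*z
tr(b a b^-2 a^-1 b a) = tr(a^-1 b a b a b^-1) * tr(b) - tr(a^-1 b a b a)   [inverse elimination on b] = -x*y^2*z^2 + x^2*y*z + y^3*z + y*z^3 - 4*y*z + x
tr(b^-1 a^-1 b a^-1 b a b^-1) = tr(b a b^-2 a^-1 b) * tr(a) - tr(b a b^-2 a^-1 b a)   [inverse elimination on a] = -x^2*y^3*z + x^3*y^2 + x*y^4 + 2*x*y^2*z^2 - x^2*y*z - y^3*z - y*z^3 - 4*x*y^2 + 4*y*z + x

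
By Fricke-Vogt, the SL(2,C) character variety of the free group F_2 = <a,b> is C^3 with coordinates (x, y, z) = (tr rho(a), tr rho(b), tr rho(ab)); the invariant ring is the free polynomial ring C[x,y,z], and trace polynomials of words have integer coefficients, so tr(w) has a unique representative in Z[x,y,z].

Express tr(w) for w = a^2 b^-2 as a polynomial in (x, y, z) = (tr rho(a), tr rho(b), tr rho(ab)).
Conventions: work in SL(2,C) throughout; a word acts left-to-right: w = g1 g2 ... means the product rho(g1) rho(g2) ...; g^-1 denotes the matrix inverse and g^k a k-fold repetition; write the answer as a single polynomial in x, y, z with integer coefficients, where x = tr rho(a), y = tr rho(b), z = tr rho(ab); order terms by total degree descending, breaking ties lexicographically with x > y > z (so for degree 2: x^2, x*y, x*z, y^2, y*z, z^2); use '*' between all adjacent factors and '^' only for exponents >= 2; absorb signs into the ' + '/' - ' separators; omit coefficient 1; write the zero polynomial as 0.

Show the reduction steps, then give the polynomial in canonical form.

x^2*y^2 - x*y*z - x^2 - y^2 + 2

trace(a^2) = trace(a) * trace(a) - trace(1) = x^2 - 2
use: trace(a^2 b) = trace(a) * trace(b a) - trace(b) = x*z - y
apply: trace(a^2 b^-1) = trace(a^2) * trace(b) - trace(a^2 b) = x^2*y - x*z - y
apply: trace(a^2 b^-2) = trace(a^2 b^-1) * trace(b) - trace(a^2) = x^2*y^2 - x*y*z - x^2 - y^2 + 2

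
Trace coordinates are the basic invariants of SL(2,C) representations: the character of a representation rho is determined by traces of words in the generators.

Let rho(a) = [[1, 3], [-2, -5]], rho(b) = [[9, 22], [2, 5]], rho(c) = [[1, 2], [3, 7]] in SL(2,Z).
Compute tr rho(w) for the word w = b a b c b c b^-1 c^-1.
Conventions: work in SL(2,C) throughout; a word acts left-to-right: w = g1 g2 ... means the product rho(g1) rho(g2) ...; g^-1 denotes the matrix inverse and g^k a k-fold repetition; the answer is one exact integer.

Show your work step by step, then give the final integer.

rho(b) = [[9, 22], [2, 5]]
... * rho(a) = [[1, 3], [-2, -5]]  ->  [[-35, -83], [-8, -19]]
... * rho(b) = [[9, 22], [2, 5]]  ->  [[-481, -1185], [-110, -271]]
... * rho(c) = [[1, 2], [3, 7]]  ->  [[-4036, -9257], [-923, -2117]]
... * rho(b) = [[9, 22], [2, 5]]  ->  [[-54838, -135077], [-12541, -30891]]
... * rho(c) = [[1, 2], [3, 7]]  ->  [[-460069, -1055215], [-105214, -241319]]
... * rho(b^-1) = [[5, -22], [-2, 9]]  ->  [[-189915, 624583], [-43432, 142837]]
... * rho(c^-1) = [[7, -2], [-3, 1]]  ->  [[-3203154, 1004413], [-732535, 229701]]
tr = -3203154 + 229701 = -2973453

-2973453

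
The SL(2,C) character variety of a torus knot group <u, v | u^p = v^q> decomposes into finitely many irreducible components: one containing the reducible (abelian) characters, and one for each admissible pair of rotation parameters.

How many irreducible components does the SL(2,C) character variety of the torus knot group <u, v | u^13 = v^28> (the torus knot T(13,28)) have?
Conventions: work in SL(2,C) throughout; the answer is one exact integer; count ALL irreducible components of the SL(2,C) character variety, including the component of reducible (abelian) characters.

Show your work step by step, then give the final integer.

Gamma = < u, v | u^13 = v^28 > (torus knot T(13,28)); the central element u^13 = v^28 acts as +I or -I in any irreducible SL(2,C) representation.
So on each irreducible component the traces are pinned: tr(u) = 2*cos(pi*alpha/13) with 1 <= alpha <= 12, tr(v) = 2*cos(pi*beta/28) with 1 <= beta <= 27.
u^13 = (-1)^alpha I and v^28 = (-1)^beta I must agree, so alpha and beta have equal parity.
Enumerate parity-matched pairs: 6*14 odd-odd plus 6*13 even-even gives 162.
Total: 162 irreducible-character components + 1 reducible (abelian) component = 163.

163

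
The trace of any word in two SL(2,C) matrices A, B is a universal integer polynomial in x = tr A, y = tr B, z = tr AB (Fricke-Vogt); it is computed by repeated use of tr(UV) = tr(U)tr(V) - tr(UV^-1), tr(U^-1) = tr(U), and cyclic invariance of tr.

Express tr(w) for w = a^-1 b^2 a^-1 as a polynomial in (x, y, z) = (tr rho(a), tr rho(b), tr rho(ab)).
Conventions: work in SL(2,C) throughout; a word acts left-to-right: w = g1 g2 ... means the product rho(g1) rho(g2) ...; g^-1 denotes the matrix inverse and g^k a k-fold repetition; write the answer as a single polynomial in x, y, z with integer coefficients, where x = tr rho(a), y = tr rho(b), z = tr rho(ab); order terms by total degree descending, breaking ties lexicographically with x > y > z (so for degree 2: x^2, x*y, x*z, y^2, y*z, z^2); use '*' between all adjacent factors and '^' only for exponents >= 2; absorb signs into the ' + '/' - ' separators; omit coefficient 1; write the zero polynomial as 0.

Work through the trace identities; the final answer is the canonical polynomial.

x^2*y^2 - x*y*z - x^2 - y^2 + 2

trace(b^2) = trace(b)*trace(b) - trace(1)  (reduce the b square) = y^2 - 2
trace(b^2 a) = trace(b)*trace(a b) - trace(a)  (reduce the b square) = y*z - x
trace(b^2 a^-1) = trace(b^2)*trace(a) - trace(b^2 a)  (eliminate a^-1) = x*y^2 - y*z - x
trace(a^-1 b^2 a^-1) = trace(b^2 a^-1)*trace(a) - trace(b^2)  (eliminate a^-1) = x^2*y^2 - x*y*z - x^2 - y^2 + 2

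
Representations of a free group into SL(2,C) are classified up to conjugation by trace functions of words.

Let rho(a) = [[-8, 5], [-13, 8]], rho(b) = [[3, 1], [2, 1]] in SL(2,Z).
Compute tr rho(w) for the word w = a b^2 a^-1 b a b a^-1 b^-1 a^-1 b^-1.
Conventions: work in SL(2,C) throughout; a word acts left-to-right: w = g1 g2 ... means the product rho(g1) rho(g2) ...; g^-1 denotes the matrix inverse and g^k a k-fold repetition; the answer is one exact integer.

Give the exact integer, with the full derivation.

rho(a) = [[-8, 5], [-13, 8]]
... * rho(b) = [[3, 1], [2, 1]]  ->  [[-14, -3], [-23, -5]]
... * rho(b) = [[3, 1], [2, 1]]  ->  [[-48, -17], [-79, -28]]
... * rho(a^-1) = [[8, -5], [13, -8]]  ->  [[-605, 376], [-996, 619]]
... * rho(b) = [[3, 1], [2, 1]]  ->  [[-1063, -229], [-1750, -377]]
... * rho(a) = [[-8, 5], [-13, 8]]  ->  [[11481, -7147], [18901, -11766]]
... * rho(b) = [[3, 1], [2, 1]]  ->  [[20149, 4334], [33171, 7135]]
... * rho(a^-1) = [[8, -5], [13, -8]]  ->  [[217534, -135417], [358123, -222935]]
... * rho(b^-1) = [[1, -1], [-2, 3]]  ->  [[488368, -623785], [803993, -1026928]]
... * rho(a^-1) = [[8, -5], [13, -8]]  ->  [[-4202261, 2548440], [-6918120, 4195459]]
... * rho(b^-1) = [[1, -1], [-2, 3]]  ->  [[-9299141, 11847581], [-15309038, 19504497]]
tr = -9299141 + 19504497 = 10205356

10205356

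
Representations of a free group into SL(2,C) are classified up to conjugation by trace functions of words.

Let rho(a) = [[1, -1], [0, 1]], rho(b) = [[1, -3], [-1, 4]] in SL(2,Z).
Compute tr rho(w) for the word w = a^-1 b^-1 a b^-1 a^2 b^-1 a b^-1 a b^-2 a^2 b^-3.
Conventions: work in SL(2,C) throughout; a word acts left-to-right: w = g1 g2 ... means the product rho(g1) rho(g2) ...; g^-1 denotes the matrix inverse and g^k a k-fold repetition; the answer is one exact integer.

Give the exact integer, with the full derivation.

240815

rho(a^-1) = [[1, 1], [0, 1]]
... * rho(b^-1) = [[4, 3], [1, 1]]  ->  [[5, 4], [1, 1]]
... * rho(a) = [[1, -1], [0, 1]]  ->  [[5, -1], [1, 0]]
... * rho(b^-1) = [[4, 3], [1, 1]]  ->  [[19, 14], [4, 3]]
... * rho(a) = [[1, -1], [0, 1]]  ->  [[19, -5], [4, -1]]
... * rho(a) = [[1, -1], [0, 1]]  ->  [[19, -24], [4, -5]]
... * rho(b^-1) = [[4, 3], [1, 1]]  ->  [[52, 33], [11, 7]]
... * rho(a) = [[1, -1], [0, 1]]  ->  [[52, -19], [11, -4]]
... * rho(b^-1) = [[4, 3], [1, 1]]  ->  [[189, 137], [40, 29]]
... * rho(a) = [[1, -1], [0, 1]]  ->  [[189, -52], [40, -11]]
... * rho(b^-1) = [[4, 3], [1, 1]]  ->  [[704, 515], [149, 109]]
... * rho(b^-1) = [[4, 3], [1, 1]]  ->  [[3331, 2627], [705, 556]]
... * rho(a) = [[1, -1], [0, 1]]  ->  [[3331, -704], [705, -149]]
... * rho(a) = [[1, -1], [0, 1]]  ->  [[3331, -4035], [705, -854]]
... * rho(b^-1) = [[4, 3], [1, 1]]  ->  [[9289, 5958], [1966, 1261]]
... * rho(b^-1) = [[4, 3], [1, 1]]  ->  [[43114, 33825], [9125, 7159]]
... * rho(b^-1) = [[4, 3], [1, 1]]  ->  [[206281, 163167], [43659, 34534]]
tr = 206281 + 34534 = 240815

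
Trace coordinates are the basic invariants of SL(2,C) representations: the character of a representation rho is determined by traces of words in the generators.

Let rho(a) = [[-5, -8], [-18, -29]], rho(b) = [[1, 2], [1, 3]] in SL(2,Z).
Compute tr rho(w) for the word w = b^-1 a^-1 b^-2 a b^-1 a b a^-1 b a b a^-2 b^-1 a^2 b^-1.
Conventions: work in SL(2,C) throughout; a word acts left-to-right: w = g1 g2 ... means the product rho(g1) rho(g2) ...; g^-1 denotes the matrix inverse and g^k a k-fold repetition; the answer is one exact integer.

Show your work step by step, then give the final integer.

214661786504

rho(b^-1) = [[3, -2], [-1, 1]]
... * rho(a^-1) = [[-29, 8], [18, -5]]  ->  [[-123, 34], [47, -13]]
... * rho(b^-1) = [[3, -2], [-1, 1]]  ->  [[-403, 280], [154, -107]]
... * rho(b^-1) = [[3, -2], [-1, 1]]  ->  [[-1489, 1086], [569, -415]]
... * rho(a) = [[-5, -8], [-18, -29]]  ->  [[-12103, -19582], [4625, 7483]]
... * rho(b^-1) = [[3, -2], [-1, 1]]  ->  [[-16727, 4624], [6392, -1767]]
... * rho(a) = [[-5, -8], [-18, -29]]  ->  [[403, -280], [-154, 107]]
... * rho(b) = [[1, 2], [1, 3]]  ->  [[123, -34], [-47, 13]]
... * rho(a^-1) = [[-29, 8], [18, -5]]  ->  [[-4179, 1154], [1597, -441]]
... * rho(b) = [[1, 2], [1, 3]]  ->  [[-3025, -4896], [1156, 1871]]
... * rho(a) = [[-5, -8], [-18, -29]]  ->  [[103253, 166184], [-39458, -63507]]
... * rho(b) = [[1, 2], [1, 3]]  ->  [[269437, 705058], [-102965, -269437]]
... * rho(a^-1) = [[-29, 8], [18, -5]]  ->  [[4877371, -1369794], [-1863881, 523465]]
... * rho(a^-1) = [[-29, 8], [18, -5]]  ->  [[-166100051, 45867938], [63474919, -17528373]]
... * rho(b^-1) = [[3, -2], [-1, 1]]  ->  [[-544168091, 378068040], [207953130, -144478211]]
... * rho(a) = [[-5, -8], [-18, -29]]  ->  [[-4084384265, -6610628432], [1560842148, 2526243079]]
... * rho(a) = [[-5, -8], [-18, -29]]  ->  [[139413233101, 224383298648], [-53276586162, -85747786475]]
... * rho(b^-1) = [[3, -2], [-1, 1]]  ->  [[193856400655, -54443167554], [-74081972011, 20805385849]]
tr = 193856400655 + 20805385849 = 214661786504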